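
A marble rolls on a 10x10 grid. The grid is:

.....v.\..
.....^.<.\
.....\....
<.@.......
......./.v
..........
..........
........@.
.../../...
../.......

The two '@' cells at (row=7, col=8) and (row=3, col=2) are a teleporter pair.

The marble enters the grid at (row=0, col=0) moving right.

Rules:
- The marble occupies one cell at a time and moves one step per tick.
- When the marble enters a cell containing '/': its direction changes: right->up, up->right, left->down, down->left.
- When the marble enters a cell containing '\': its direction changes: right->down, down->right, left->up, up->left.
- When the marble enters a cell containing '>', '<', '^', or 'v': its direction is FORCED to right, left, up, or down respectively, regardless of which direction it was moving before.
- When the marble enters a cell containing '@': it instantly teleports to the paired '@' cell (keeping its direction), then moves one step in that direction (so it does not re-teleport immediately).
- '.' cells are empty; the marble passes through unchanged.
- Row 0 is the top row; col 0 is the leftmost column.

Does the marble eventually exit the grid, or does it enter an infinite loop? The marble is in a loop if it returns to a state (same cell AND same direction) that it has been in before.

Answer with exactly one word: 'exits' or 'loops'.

Answer: loops

Derivation:
Step 1: enter (0,0), '.' pass, move right to (0,1)
Step 2: enter (0,1), '.' pass, move right to (0,2)
Step 3: enter (0,2), '.' pass, move right to (0,3)
Step 4: enter (0,3), '.' pass, move right to (0,4)
Step 5: enter (0,4), '.' pass, move right to (0,5)
Step 6: enter (0,5), 'v' forces right->down, move down to (1,5)
Step 7: enter (1,5), '^' forces down->up, move up to (0,5)
Step 8: enter (0,5), 'v' forces up->down, move down to (1,5)
Step 9: at (1,5) dir=down — LOOP DETECTED (seen before)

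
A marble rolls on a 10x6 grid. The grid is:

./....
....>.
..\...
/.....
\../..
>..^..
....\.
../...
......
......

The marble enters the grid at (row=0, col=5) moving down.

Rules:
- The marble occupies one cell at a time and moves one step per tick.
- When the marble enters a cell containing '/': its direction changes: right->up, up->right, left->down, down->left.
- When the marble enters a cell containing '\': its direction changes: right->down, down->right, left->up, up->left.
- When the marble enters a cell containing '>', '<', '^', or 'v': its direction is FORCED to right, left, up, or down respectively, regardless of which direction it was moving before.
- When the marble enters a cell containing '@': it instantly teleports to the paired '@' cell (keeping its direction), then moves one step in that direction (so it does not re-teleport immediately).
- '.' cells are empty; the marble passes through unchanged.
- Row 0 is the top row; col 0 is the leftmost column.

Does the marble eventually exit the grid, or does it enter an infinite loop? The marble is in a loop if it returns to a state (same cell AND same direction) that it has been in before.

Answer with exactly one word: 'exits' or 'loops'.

Answer: exits

Derivation:
Step 1: enter (0,5), '.' pass, move down to (1,5)
Step 2: enter (1,5), '.' pass, move down to (2,5)
Step 3: enter (2,5), '.' pass, move down to (3,5)
Step 4: enter (3,5), '.' pass, move down to (4,5)
Step 5: enter (4,5), '.' pass, move down to (5,5)
Step 6: enter (5,5), '.' pass, move down to (6,5)
Step 7: enter (6,5), '.' pass, move down to (7,5)
Step 8: enter (7,5), '.' pass, move down to (8,5)
Step 9: enter (8,5), '.' pass, move down to (9,5)
Step 10: enter (9,5), '.' pass, move down to (10,5)
Step 11: at (10,5) — EXIT via bottom edge, pos 5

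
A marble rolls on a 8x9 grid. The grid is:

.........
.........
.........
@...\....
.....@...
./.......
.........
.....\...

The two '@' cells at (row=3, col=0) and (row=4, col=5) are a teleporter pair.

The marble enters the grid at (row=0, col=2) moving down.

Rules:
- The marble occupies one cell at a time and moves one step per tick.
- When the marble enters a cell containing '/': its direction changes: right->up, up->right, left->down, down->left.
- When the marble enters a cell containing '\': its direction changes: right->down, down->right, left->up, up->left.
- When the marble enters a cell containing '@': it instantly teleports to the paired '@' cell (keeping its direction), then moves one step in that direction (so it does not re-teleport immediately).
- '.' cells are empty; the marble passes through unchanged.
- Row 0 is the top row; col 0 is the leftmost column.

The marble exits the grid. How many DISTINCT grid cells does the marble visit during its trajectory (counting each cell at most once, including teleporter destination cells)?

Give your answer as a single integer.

Step 1: enter (0,2), '.' pass, move down to (1,2)
Step 2: enter (1,2), '.' pass, move down to (2,2)
Step 3: enter (2,2), '.' pass, move down to (3,2)
Step 4: enter (3,2), '.' pass, move down to (4,2)
Step 5: enter (4,2), '.' pass, move down to (5,2)
Step 6: enter (5,2), '.' pass, move down to (6,2)
Step 7: enter (6,2), '.' pass, move down to (7,2)
Step 8: enter (7,2), '.' pass, move down to (8,2)
Step 9: at (8,2) — EXIT via bottom edge, pos 2
Distinct cells visited: 8 (path length 8)

Answer: 8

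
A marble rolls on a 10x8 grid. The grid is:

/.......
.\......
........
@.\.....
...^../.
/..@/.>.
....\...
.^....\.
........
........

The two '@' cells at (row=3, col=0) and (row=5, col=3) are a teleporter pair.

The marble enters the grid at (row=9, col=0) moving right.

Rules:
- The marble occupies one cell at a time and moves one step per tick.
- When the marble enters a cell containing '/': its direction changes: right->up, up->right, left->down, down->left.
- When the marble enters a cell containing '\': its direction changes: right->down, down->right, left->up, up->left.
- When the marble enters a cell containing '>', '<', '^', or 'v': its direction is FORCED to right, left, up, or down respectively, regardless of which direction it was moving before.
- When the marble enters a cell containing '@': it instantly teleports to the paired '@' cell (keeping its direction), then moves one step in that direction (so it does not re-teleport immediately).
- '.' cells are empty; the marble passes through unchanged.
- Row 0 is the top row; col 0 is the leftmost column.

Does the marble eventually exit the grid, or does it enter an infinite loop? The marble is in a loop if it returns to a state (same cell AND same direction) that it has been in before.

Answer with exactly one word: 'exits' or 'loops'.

Answer: exits

Derivation:
Step 1: enter (9,0), '.' pass, move right to (9,1)
Step 2: enter (9,1), '.' pass, move right to (9,2)
Step 3: enter (9,2), '.' pass, move right to (9,3)
Step 4: enter (9,3), '.' pass, move right to (9,4)
Step 5: enter (9,4), '.' pass, move right to (9,5)
Step 6: enter (9,5), '.' pass, move right to (9,6)
Step 7: enter (9,6), '.' pass, move right to (9,7)
Step 8: enter (9,7), '.' pass, move right to (9,8)
Step 9: at (9,8) — EXIT via right edge, pos 9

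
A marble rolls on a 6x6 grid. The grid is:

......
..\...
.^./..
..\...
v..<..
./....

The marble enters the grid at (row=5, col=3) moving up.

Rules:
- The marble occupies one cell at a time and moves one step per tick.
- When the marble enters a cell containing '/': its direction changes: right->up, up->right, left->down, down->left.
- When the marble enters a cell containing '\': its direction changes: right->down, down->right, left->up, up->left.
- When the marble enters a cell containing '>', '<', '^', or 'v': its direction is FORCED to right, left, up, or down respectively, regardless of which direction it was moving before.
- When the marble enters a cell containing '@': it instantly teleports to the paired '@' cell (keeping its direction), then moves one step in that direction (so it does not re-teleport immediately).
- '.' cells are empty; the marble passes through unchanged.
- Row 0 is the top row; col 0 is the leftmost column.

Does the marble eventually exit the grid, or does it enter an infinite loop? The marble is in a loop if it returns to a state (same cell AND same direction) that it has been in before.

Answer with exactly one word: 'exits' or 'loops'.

Step 1: enter (5,3), '.' pass, move up to (4,3)
Step 2: enter (4,3), '<' forces up->left, move left to (4,2)
Step 3: enter (4,2), '.' pass, move left to (4,1)
Step 4: enter (4,1), '.' pass, move left to (4,0)
Step 5: enter (4,0), 'v' forces left->down, move down to (5,0)
Step 6: enter (5,0), '.' pass, move down to (6,0)
Step 7: at (6,0) — EXIT via bottom edge, pos 0

Answer: exits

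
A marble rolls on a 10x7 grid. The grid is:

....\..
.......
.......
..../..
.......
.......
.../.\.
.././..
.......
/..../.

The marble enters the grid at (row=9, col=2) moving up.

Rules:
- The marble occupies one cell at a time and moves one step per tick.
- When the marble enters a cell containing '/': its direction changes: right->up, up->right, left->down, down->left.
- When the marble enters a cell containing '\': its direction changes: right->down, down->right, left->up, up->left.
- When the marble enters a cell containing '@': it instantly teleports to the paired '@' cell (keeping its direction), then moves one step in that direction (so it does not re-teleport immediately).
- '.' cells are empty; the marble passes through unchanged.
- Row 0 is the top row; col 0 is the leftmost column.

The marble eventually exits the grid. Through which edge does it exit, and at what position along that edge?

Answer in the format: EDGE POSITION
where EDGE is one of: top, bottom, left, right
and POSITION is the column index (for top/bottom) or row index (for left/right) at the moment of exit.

Answer: right 3

Derivation:
Step 1: enter (9,2), '.' pass, move up to (8,2)
Step 2: enter (8,2), '.' pass, move up to (7,2)
Step 3: enter (7,2), '/' deflects up->right, move right to (7,3)
Step 4: enter (7,3), '.' pass, move right to (7,4)
Step 5: enter (7,4), '/' deflects right->up, move up to (6,4)
Step 6: enter (6,4), '.' pass, move up to (5,4)
Step 7: enter (5,4), '.' pass, move up to (4,4)
Step 8: enter (4,4), '.' pass, move up to (3,4)
Step 9: enter (3,4), '/' deflects up->right, move right to (3,5)
Step 10: enter (3,5), '.' pass, move right to (3,6)
Step 11: enter (3,6), '.' pass, move right to (3,7)
Step 12: at (3,7) — EXIT via right edge, pos 3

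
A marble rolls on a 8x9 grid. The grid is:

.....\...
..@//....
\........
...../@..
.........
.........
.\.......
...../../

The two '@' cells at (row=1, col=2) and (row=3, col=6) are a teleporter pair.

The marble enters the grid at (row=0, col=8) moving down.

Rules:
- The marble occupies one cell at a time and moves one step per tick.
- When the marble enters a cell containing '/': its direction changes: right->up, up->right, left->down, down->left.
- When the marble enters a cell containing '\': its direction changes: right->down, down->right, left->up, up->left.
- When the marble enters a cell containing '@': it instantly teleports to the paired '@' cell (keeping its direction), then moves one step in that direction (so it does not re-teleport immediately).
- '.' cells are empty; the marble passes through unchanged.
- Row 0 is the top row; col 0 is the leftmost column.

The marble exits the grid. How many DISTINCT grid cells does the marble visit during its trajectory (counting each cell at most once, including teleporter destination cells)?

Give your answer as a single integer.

Step 1: enter (0,8), '.' pass, move down to (1,8)
Step 2: enter (1,8), '.' pass, move down to (2,8)
Step 3: enter (2,8), '.' pass, move down to (3,8)
Step 4: enter (3,8), '.' pass, move down to (4,8)
Step 5: enter (4,8), '.' pass, move down to (5,8)
Step 6: enter (5,8), '.' pass, move down to (6,8)
Step 7: enter (6,8), '.' pass, move down to (7,8)
Step 8: enter (7,8), '/' deflects down->left, move left to (7,7)
Step 9: enter (7,7), '.' pass, move left to (7,6)
Step 10: enter (7,6), '.' pass, move left to (7,5)
Step 11: enter (7,5), '/' deflects left->down, move down to (8,5)
Step 12: at (8,5) — EXIT via bottom edge, pos 5
Distinct cells visited: 11 (path length 11)

Answer: 11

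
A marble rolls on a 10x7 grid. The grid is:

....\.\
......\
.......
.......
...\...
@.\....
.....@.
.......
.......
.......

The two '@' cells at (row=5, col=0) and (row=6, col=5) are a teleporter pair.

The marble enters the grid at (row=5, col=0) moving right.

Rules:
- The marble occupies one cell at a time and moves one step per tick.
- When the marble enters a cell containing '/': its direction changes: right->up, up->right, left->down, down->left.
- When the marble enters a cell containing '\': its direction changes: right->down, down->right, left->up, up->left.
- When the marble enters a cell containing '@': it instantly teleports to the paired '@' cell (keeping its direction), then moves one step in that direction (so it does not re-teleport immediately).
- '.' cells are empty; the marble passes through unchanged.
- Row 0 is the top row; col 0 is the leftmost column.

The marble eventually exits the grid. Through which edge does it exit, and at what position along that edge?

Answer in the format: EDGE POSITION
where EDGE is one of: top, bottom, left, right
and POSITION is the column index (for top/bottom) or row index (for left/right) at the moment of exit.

Step 1: enter (5,0), '@' teleport (5,0)->(6,5), also enter (6,5), move right to (6,6)
Step 2: enter (6,6), '.' pass, move right to (6,7)
Step 3: at (6,7) — EXIT via right edge, pos 6

Answer: right 6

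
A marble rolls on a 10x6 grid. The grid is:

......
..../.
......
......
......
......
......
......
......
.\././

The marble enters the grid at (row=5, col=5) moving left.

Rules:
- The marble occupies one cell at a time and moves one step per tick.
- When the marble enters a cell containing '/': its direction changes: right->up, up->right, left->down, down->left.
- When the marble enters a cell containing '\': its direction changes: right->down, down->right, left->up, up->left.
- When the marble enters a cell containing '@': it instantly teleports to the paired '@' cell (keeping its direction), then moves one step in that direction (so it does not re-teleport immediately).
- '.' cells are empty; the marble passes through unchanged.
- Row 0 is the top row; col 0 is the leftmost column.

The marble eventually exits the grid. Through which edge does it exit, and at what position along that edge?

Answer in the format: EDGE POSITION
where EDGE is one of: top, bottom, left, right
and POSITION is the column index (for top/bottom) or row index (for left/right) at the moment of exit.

Step 1: enter (5,5), '.' pass, move left to (5,4)
Step 2: enter (5,4), '.' pass, move left to (5,3)
Step 3: enter (5,3), '.' pass, move left to (5,2)
Step 4: enter (5,2), '.' pass, move left to (5,1)
Step 5: enter (5,1), '.' pass, move left to (5,0)
Step 6: enter (5,0), '.' pass, move left to (5,-1)
Step 7: at (5,-1) — EXIT via left edge, pos 5

Answer: left 5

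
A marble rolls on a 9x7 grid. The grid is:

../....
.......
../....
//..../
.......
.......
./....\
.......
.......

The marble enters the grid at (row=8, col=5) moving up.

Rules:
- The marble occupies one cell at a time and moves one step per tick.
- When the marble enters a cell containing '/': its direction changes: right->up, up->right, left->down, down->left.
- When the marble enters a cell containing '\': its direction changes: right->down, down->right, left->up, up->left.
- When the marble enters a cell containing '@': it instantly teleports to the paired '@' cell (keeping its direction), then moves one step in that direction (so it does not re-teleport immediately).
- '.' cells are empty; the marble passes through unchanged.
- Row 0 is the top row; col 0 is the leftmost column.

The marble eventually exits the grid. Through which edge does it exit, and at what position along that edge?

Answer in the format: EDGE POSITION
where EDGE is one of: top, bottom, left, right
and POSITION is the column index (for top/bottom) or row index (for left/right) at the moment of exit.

Answer: top 5

Derivation:
Step 1: enter (8,5), '.' pass, move up to (7,5)
Step 2: enter (7,5), '.' pass, move up to (6,5)
Step 3: enter (6,5), '.' pass, move up to (5,5)
Step 4: enter (5,5), '.' pass, move up to (4,5)
Step 5: enter (4,5), '.' pass, move up to (3,5)
Step 6: enter (3,5), '.' pass, move up to (2,5)
Step 7: enter (2,5), '.' pass, move up to (1,5)
Step 8: enter (1,5), '.' pass, move up to (0,5)
Step 9: enter (0,5), '.' pass, move up to (-1,5)
Step 10: at (-1,5) — EXIT via top edge, pos 5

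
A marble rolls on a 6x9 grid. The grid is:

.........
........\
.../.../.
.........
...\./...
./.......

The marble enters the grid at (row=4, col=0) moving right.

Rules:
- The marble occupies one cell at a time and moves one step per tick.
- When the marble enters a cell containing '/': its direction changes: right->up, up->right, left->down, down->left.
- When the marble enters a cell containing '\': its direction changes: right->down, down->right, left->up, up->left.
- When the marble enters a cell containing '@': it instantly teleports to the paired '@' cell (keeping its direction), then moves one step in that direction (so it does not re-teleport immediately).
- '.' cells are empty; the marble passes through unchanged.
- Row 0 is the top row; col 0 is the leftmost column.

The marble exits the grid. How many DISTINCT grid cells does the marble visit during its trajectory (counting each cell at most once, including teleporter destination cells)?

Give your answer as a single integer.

Step 1: enter (4,0), '.' pass, move right to (4,1)
Step 2: enter (4,1), '.' pass, move right to (4,2)
Step 3: enter (4,2), '.' pass, move right to (4,3)
Step 4: enter (4,3), '\' deflects right->down, move down to (5,3)
Step 5: enter (5,3), '.' pass, move down to (6,3)
Step 6: at (6,3) — EXIT via bottom edge, pos 3
Distinct cells visited: 5 (path length 5)

Answer: 5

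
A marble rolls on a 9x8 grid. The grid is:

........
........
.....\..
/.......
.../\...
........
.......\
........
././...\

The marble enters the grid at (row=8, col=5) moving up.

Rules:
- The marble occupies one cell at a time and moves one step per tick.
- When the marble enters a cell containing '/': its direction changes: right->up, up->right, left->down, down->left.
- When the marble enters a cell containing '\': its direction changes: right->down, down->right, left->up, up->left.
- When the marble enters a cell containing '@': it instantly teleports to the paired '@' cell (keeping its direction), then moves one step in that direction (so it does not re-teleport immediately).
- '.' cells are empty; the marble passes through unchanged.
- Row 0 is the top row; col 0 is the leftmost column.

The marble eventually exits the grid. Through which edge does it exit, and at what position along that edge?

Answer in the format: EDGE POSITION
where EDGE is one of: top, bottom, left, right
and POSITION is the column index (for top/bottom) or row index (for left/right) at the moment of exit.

Step 1: enter (8,5), '.' pass, move up to (7,5)
Step 2: enter (7,5), '.' pass, move up to (6,5)
Step 3: enter (6,5), '.' pass, move up to (5,5)
Step 4: enter (5,5), '.' pass, move up to (4,5)
Step 5: enter (4,5), '.' pass, move up to (3,5)
Step 6: enter (3,5), '.' pass, move up to (2,5)
Step 7: enter (2,5), '\' deflects up->left, move left to (2,4)
Step 8: enter (2,4), '.' pass, move left to (2,3)
Step 9: enter (2,3), '.' pass, move left to (2,2)
Step 10: enter (2,2), '.' pass, move left to (2,1)
Step 11: enter (2,1), '.' pass, move left to (2,0)
Step 12: enter (2,0), '.' pass, move left to (2,-1)
Step 13: at (2,-1) — EXIT via left edge, pos 2

Answer: left 2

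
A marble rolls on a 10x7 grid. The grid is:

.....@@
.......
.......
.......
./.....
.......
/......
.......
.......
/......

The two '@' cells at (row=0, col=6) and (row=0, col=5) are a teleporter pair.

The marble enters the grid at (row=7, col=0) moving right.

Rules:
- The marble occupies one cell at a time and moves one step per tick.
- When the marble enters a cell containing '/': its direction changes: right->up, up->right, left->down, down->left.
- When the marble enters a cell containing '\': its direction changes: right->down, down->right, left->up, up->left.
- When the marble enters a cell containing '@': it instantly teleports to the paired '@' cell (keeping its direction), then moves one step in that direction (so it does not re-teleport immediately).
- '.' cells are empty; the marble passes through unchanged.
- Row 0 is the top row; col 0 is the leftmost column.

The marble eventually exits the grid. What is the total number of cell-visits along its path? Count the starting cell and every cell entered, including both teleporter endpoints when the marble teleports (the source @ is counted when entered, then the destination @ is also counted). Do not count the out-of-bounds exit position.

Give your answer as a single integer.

Step 1: enter (7,0), '.' pass, move right to (7,1)
Step 2: enter (7,1), '.' pass, move right to (7,2)
Step 3: enter (7,2), '.' pass, move right to (7,3)
Step 4: enter (7,3), '.' pass, move right to (7,4)
Step 5: enter (7,4), '.' pass, move right to (7,5)
Step 6: enter (7,5), '.' pass, move right to (7,6)
Step 7: enter (7,6), '.' pass, move right to (7,7)
Step 8: at (7,7) — EXIT via right edge, pos 7
Path length (cell visits): 7

Answer: 7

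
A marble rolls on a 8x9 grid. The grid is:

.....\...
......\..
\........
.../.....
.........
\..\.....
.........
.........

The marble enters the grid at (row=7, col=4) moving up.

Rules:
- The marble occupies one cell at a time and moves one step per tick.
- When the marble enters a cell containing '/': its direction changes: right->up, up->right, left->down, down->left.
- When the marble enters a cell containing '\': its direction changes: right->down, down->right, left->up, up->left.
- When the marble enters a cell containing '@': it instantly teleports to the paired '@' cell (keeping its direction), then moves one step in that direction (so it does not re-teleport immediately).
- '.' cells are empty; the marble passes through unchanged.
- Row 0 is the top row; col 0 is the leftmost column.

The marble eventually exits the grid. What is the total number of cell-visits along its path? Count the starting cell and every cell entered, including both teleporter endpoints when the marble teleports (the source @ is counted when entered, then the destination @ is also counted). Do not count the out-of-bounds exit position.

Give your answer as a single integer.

Answer: 8

Derivation:
Step 1: enter (7,4), '.' pass, move up to (6,4)
Step 2: enter (6,4), '.' pass, move up to (5,4)
Step 3: enter (5,4), '.' pass, move up to (4,4)
Step 4: enter (4,4), '.' pass, move up to (3,4)
Step 5: enter (3,4), '.' pass, move up to (2,4)
Step 6: enter (2,4), '.' pass, move up to (1,4)
Step 7: enter (1,4), '.' pass, move up to (0,4)
Step 8: enter (0,4), '.' pass, move up to (-1,4)
Step 9: at (-1,4) — EXIT via top edge, pos 4
Path length (cell visits): 8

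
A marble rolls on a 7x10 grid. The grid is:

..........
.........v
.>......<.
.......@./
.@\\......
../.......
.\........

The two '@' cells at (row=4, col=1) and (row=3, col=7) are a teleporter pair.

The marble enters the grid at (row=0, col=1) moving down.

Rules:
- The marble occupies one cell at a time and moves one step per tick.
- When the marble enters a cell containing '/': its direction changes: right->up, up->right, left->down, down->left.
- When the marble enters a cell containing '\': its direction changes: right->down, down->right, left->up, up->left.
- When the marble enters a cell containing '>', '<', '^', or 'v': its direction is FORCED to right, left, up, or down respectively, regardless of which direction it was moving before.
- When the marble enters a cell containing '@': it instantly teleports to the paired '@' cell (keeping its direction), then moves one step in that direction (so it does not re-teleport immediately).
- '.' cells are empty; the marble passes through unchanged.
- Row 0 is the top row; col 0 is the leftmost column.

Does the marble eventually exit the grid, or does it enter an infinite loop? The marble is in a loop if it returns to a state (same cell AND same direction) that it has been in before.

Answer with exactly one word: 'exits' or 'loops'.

Answer: loops

Derivation:
Step 1: enter (0,1), '.' pass, move down to (1,1)
Step 2: enter (1,1), '.' pass, move down to (2,1)
Step 3: enter (2,1), '>' forces down->right, move right to (2,2)
Step 4: enter (2,2), '.' pass, move right to (2,3)
Step 5: enter (2,3), '.' pass, move right to (2,4)
Step 6: enter (2,4), '.' pass, move right to (2,5)
Step 7: enter (2,5), '.' pass, move right to (2,6)
Step 8: enter (2,6), '.' pass, move right to (2,7)
Step 9: enter (2,7), '.' pass, move right to (2,8)
Step 10: enter (2,8), '<' forces right->left, move left to (2,7)
Step 11: enter (2,7), '.' pass, move left to (2,6)
Step 12: enter (2,6), '.' pass, move left to (2,5)
Step 13: enter (2,5), '.' pass, move left to (2,4)
Step 14: enter (2,4), '.' pass, move left to (2,3)
Step 15: enter (2,3), '.' pass, move left to (2,2)
Step 16: enter (2,2), '.' pass, move left to (2,1)
Step 17: enter (2,1), '>' forces left->right, move right to (2,2)
Step 18: at (2,2) dir=right — LOOP DETECTED (seen before)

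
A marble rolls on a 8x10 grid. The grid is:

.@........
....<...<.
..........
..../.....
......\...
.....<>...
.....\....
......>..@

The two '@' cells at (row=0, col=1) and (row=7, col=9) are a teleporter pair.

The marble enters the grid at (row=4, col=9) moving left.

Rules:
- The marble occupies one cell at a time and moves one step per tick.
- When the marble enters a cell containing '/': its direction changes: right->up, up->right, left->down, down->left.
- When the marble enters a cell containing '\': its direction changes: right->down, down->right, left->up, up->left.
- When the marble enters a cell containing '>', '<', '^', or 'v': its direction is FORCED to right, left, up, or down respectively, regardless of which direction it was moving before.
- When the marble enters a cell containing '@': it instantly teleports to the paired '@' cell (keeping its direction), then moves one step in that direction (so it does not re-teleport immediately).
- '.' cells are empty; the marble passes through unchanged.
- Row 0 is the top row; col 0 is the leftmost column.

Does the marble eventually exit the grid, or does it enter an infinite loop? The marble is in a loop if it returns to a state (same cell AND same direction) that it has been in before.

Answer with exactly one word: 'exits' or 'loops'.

Answer: exits

Derivation:
Step 1: enter (4,9), '.' pass, move left to (4,8)
Step 2: enter (4,8), '.' pass, move left to (4,7)
Step 3: enter (4,7), '.' pass, move left to (4,6)
Step 4: enter (4,6), '\' deflects left->up, move up to (3,6)
Step 5: enter (3,6), '.' pass, move up to (2,6)
Step 6: enter (2,6), '.' pass, move up to (1,6)
Step 7: enter (1,6), '.' pass, move up to (0,6)
Step 8: enter (0,6), '.' pass, move up to (-1,6)
Step 9: at (-1,6) — EXIT via top edge, pos 6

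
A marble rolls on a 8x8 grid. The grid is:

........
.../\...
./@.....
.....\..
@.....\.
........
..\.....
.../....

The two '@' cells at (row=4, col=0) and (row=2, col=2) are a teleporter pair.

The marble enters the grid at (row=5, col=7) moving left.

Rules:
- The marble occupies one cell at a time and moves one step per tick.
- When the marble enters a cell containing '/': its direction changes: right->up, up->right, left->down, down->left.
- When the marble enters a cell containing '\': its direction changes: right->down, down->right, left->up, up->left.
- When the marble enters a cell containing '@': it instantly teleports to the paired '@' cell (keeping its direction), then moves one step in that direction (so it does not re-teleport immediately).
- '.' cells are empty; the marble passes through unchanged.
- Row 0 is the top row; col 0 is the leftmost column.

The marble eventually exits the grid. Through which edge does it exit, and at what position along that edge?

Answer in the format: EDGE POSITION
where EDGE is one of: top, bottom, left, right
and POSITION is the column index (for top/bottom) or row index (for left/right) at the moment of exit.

Answer: left 5

Derivation:
Step 1: enter (5,7), '.' pass, move left to (5,6)
Step 2: enter (5,6), '.' pass, move left to (5,5)
Step 3: enter (5,5), '.' pass, move left to (5,4)
Step 4: enter (5,4), '.' pass, move left to (5,3)
Step 5: enter (5,3), '.' pass, move left to (5,2)
Step 6: enter (5,2), '.' pass, move left to (5,1)
Step 7: enter (5,1), '.' pass, move left to (5,0)
Step 8: enter (5,0), '.' pass, move left to (5,-1)
Step 9: at (5,-1) — EXIT via left edge, pos 5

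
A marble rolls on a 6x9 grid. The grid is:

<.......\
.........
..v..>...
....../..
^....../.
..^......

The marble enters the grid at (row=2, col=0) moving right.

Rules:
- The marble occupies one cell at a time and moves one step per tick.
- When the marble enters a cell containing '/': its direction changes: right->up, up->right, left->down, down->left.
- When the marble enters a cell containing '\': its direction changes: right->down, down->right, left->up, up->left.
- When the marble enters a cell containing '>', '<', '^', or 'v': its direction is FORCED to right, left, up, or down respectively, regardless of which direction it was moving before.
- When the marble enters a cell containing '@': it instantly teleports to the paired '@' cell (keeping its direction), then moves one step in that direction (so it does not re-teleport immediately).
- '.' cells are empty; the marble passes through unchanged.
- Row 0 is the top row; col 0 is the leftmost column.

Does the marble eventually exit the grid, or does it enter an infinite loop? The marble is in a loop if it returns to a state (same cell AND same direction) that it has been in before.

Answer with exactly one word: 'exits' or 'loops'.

Answer: loops

Derivation:
Step 1: enter (2,0), '.' pass, move right to (2,1)
Step 2: enter (2,1), '.' pass, move right to (2,2)
Step 3: enter (2,2), 'v' forces right->down, move down to (3,2)
Step 4: enter (3,2), '.' pass, move down to (4,2)
Step 5: enter (4,2), '.' pass, move down to (5,2)
Step 6: enter (5,2), '^' forces down->up, move up to (4,2)
Step 7: enter (4,2), '.' pass, move up to (3,2)
Step 8: enter (3,2), '.' pass, move up to (2,2)
Step 9: enter (2,2), 'v' forces up->down, move down to (3,2)
Step 10: at (3,2) dir=down — LOOP DETECTED (seen before)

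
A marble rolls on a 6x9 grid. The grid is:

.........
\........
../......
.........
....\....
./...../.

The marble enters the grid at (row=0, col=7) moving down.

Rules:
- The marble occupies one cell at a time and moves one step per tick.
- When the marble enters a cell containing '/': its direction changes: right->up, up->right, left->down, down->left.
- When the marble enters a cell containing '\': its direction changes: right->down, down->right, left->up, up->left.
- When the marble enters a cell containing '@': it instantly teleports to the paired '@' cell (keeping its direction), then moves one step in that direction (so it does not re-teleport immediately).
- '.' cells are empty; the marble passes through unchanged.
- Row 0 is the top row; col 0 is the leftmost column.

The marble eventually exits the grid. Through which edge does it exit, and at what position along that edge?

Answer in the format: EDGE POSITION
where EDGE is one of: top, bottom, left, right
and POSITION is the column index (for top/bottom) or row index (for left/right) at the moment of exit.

Step 1: enter (0,7), '.' pass, move down to (1,7)
Step 2: enter (1,7), '.' pass, move down to (2,7)
Step 3: enter (2,7), '.' pass, move down to (3,7)
Step 4: enter (3,7), '.' pass, move down to (4,7)
Step 5: enter (4,7), '.' pass, move down to (5,7)
Step 6: enter (5,7), '/' deflects down->left, move left to (5,6)
Step 7: enter (5,6), '.' pass, move left to (5,5)
Step 8: enter (5,5), '.' pass, move left to (5,4)
Step 9: enter (5,4), '.' pass, move left to (5,3)
Step 10: enter (5,3), '.' pass, move left to (5,2)
Step 11: enter (5,2), '.' pass, move left to (5,1)
Step 12: enter (5,1), '/' deflects left->down, move down to (6,1)
Step 13: at (6,1) — EXIT via bottom edge, pos 1

Answer: bottom 1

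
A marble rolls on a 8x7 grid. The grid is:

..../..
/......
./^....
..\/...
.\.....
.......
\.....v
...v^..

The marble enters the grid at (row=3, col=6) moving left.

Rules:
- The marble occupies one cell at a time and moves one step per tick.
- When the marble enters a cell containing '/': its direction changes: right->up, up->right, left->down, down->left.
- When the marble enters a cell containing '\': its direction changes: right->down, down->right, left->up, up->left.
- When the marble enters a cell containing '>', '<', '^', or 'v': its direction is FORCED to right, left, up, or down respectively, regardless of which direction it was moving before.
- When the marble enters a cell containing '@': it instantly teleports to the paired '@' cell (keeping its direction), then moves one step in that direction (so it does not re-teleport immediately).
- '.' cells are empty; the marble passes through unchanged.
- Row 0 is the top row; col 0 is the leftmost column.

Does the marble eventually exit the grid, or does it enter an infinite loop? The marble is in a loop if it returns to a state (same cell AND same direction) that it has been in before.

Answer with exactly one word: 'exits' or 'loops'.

Step 1: enter (3,6), '.' pass, move left to (3,5)
Step 2: enter (3,5), '.' pass, move left to (3,4)
Step 3: enter (3,4), '.' pass, move left to (3,3)
Step 4: enter (3,3), '/' deflects left->down, move down to (4,3)
Step 5: enter (4,3), '.' pass, move down to (5,3)
Step 6: enter (5,3), '.' pass, move down to (6,3)
Step 7: enter (6,3), '.' pass, move down to (7,3)
Step 8: enter (7,3), 'v' forces down->down, move down to (8,3)
Step 9: at (8,3) — EXIT via bottom edge, pos 3

Answer: exits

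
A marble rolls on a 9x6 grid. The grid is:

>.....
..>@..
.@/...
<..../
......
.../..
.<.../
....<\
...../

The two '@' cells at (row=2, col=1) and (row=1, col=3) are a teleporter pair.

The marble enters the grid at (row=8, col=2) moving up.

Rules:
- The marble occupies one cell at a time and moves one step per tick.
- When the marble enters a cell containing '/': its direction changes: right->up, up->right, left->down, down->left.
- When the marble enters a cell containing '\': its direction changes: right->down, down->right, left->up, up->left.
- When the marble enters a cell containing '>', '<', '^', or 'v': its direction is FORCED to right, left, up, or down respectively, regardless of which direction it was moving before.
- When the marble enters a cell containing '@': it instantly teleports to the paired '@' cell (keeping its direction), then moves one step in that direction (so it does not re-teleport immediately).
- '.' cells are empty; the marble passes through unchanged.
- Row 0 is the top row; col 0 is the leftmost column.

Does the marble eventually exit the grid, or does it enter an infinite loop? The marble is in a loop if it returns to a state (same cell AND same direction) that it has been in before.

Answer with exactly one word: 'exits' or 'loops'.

Answer: exits

Derivation:
Step 1: enter (8,2), '.' pass, move up to (7,2)
Step 2: enter (7,2), '.' pass, move up to (6,2)
Step 3: enter (6,2), '.' pass, move up to (5,2)
Step 4: enter (5,2), '.' pass, move up to (4,2)
Step 5: enter (4,2), '.' pass, move up to (3,2)
Step 6: enter (3,2), '.' pass, move up to (2,2)
Step 7: enter (2,2), '/' deflects up->right, move right to (2,3)
Step 8: enter (2,3), '.' pass, move right to (2,4)
Step 9: enter (2,4), '.' pass, move right to (2,5)
Step 10: enter (2,5), '.' pass, move right to (2,6)
Step 11: at (2,6) — EXIT via right edge, pos 2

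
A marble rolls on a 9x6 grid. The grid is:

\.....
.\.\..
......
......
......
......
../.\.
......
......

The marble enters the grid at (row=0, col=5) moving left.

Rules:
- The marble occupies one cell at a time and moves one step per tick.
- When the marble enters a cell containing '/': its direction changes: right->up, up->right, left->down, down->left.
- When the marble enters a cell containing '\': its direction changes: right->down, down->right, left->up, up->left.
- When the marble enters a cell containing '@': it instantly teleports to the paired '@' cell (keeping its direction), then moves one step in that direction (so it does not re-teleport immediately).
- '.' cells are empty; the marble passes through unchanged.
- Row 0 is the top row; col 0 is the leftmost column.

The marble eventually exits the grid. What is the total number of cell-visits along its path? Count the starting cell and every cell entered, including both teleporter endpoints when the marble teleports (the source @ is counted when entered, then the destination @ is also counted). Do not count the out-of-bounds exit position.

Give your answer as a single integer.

Answer: 6

Derivation:
Step 1: enter (0,5), '.' pass, move left to (0,4)
Step 2: enter (0,4), '.' pass, move left to (0,3)
Step 3: enter (0,3), '.' pass, move left to (0,2)
Step 4: enter (0,2), '.' pass, move left to (0,1)
Step 5: enter (0,1), '.' pass, move left to (0,0)
Step 6: enter (0,0), '\' deflects left->up, move up to (-1,0)
Step 7: at (-1,0) — EXIT via top edge, pos 0
Path length (cell visits): 6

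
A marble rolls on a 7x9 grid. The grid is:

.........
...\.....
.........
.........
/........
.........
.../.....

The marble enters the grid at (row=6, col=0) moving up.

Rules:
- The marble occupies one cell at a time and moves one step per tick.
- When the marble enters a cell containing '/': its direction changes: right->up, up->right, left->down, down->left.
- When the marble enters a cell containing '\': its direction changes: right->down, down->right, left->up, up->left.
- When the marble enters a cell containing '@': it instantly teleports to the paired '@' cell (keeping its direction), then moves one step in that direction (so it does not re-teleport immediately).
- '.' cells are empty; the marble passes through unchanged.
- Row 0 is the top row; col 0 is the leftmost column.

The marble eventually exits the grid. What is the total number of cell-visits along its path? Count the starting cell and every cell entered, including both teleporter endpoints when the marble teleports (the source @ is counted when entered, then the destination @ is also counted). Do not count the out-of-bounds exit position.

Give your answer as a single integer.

Step 1: enter (6,0), '.' pass, move up to (5,0)
Step 2: enter (5,0), '.' pass, move up to (4,0)
Step 3: enter (4,0), '/' deflects up->right, move right to (4,1)
Step 4: enter (4,1), '.' pass, move right to (4,2)
Step 5: enter (4,2), '.' pass, move right to (4,3)
Step 6: enter (4,3), '.' pass, move right to (4,4)
Step 7: enter (4,4), '.' pass, move right to (4,5)
Step 8: enter (4,5), '.' pass, move right to (4,6)
Step 9: enter (4,6), '.' pass, move right to (4,7)
Step 10: enter (4,7), '.' pass, move right to (4,8)
Step 11: enter (4,8), '.' pass, move right to (4,9)
Step 12: at (4,9) — EXIT via right edge, pos 4
Path length (cell visits): 11

Answer: 11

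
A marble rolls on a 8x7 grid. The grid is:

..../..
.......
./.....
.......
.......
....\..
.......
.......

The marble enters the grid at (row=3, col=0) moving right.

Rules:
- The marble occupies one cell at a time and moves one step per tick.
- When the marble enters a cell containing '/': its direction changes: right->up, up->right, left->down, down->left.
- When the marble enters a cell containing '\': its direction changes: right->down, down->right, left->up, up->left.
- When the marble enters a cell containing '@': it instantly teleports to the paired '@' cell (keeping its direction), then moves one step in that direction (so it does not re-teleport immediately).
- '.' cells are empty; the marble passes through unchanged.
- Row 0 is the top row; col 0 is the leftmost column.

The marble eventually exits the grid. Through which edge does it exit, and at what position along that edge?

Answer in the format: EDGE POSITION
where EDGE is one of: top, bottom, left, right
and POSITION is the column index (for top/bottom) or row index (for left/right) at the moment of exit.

Step 1: enter (3,0), '.' pass, move right to (3,1)
Step 2: enter (3,1), '.' pass, move right to (3,2)
Step 3: enter (3,2), '.' pass, move right to (3,3)
Step 4: enter (3,3), '.' pass, move right to (3,4)
Step 5: enter (3,4), '.' pass, move right to (3,5)
Step 6: enter (3,5), '.' pass, move right to (3,6)
Step 7: enter (3,6), '.' pass, move right to (3,7)
Step 8: at (3,7) — EXIT via right edge, pos 3

Answer: right 3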